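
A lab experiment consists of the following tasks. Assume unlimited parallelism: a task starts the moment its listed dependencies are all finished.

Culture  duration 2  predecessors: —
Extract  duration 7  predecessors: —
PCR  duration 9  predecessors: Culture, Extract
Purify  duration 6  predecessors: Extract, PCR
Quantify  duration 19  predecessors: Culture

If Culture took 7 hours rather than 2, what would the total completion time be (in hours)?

26

Critical path before the change: Extract→PCR→Purify = 7+9+6 = 22 giving 22 hours.
Culture has 1 hour of float (longest path through it is 21).
New critical path: Culture→Quantify = 7+19 = 26 ⇒ 26 hours.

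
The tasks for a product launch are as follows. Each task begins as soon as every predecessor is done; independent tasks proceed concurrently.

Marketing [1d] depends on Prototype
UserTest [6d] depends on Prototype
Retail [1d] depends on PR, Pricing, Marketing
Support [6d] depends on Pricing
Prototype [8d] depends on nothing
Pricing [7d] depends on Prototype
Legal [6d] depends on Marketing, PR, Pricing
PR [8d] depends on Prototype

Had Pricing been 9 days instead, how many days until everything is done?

23

As given, the longest chain is Prototype→PR→Legal = 8+8+6 = 22, so the finish is 22 days.
Pricing has 1 day of float (longest path through it is 21).
New critical path: Prototype→Pricing→Support = 8+9+6 = 23 ⇒ 23 days.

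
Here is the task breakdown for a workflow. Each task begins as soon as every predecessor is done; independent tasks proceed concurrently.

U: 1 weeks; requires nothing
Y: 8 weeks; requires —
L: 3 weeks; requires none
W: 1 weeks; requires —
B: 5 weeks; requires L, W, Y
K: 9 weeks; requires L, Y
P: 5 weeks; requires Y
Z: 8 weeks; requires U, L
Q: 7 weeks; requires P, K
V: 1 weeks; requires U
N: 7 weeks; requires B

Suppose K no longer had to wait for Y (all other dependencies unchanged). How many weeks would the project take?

Before: longest chain Y→K→Q = 8+9+7 = 24, finish 24.
Without Y→K, K's earliest start moves from 8 to 3.
The longest chain is now Y→B→N = 8+5+7 = 20, so the project takes 20 weeks.

20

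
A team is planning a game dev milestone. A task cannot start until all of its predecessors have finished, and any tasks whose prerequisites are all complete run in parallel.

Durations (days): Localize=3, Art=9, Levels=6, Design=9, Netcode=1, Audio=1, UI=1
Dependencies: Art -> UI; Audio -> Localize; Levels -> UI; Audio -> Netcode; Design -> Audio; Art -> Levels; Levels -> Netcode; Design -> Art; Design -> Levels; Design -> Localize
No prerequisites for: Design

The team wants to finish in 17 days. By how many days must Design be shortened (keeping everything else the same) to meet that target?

Current finish: 25 days; target: 17.
Design is on every critical path, so each day cut from Design cuts the finish by one (this holds down to a finish of 17).
Need 25 − 17 = 8 days off Design → Design becomes 1 day, finish becomes 17.

8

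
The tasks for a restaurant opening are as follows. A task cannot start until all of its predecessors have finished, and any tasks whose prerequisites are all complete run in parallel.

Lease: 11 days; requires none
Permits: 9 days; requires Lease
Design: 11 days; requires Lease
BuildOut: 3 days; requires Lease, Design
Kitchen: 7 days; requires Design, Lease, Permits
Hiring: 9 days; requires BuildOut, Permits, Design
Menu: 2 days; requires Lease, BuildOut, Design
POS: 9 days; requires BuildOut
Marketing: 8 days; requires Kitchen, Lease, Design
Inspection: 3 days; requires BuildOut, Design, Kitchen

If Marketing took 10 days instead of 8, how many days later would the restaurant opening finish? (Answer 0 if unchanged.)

2

The binding path is Lease→Design→Kitchen→Marketing = 11+11+7+8 = 37; finish at 37 days.
Marketing is on the critical path; changing it to 10 makes that path 39 days.
The critical path is still Lease→Design→Kitchen→Marketing; finish is now 39 days.
Change in finish: 39 − 37 = +2 days.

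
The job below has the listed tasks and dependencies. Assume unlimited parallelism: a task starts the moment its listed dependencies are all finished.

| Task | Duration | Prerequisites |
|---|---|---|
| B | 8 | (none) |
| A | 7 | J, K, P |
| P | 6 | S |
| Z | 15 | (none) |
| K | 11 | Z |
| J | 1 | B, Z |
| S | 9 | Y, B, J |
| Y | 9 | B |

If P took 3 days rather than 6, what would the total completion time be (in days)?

The binding path is B→Y→S→P→A = 8+9+9+6+7 = 39; finish at 39 days.
P lies on that path, so at 3 days the path becomes 36 days.
That remains the longest chain; total 36 days.

36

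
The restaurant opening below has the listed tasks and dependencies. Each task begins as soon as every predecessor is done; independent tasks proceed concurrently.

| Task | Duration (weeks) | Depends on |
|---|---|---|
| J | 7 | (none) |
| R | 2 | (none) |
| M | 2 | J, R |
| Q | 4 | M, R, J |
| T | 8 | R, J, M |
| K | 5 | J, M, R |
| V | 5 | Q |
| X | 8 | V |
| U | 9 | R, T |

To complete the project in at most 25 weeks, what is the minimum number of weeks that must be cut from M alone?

1

Current finish: 26 weeks; target: 25.
M is on every critical path, so each week cut from M cuts the finish by one (this holds down to a finish of 25).
Need 26 − 25 = 1 week off M → M becomes 1 week, finish becomes 25.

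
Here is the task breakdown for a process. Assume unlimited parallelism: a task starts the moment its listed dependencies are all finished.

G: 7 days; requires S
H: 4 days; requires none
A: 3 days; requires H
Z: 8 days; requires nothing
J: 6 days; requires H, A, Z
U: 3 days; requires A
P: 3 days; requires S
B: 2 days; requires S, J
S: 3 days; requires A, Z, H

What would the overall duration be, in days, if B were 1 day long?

The binding path is Z→S→G = 8+3+7 = 18; finish at 18 days.
B is off the critical path — its longest chain is 16 days, giving 2 of slack.
That remains the longest chain; total 18 days.

18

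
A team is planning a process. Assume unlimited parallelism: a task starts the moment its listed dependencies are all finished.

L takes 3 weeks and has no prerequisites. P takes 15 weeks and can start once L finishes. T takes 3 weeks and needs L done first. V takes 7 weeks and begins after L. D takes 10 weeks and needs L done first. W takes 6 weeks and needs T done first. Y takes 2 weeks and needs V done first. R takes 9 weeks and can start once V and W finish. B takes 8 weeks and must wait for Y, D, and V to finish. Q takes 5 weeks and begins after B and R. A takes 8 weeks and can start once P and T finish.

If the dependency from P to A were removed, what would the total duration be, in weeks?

26

Original critical path: L→P→A = 3+15+8 = 26 ⇒ 26 weeks.
Without P→A, A's earliest start moves from 18 to 6.
New critical path: L→T→W→R→Q = 3+3+6+9+5 = 26 ⇒ 26 weeks.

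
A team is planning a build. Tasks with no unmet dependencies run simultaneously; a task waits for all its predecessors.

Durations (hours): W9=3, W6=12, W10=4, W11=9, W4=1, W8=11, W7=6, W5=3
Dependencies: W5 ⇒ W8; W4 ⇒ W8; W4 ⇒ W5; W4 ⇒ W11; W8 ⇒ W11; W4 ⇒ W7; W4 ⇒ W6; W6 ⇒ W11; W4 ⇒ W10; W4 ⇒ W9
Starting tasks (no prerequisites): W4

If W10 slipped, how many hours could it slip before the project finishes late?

19

Critical path: W4→W5→W8→W11 = 1+3+11+9 = 24, so the finish is 24 hours.
W10 finishes as early as 5 and must finish by 24.
Slack of W10 = 20 − 1 = 19 hours.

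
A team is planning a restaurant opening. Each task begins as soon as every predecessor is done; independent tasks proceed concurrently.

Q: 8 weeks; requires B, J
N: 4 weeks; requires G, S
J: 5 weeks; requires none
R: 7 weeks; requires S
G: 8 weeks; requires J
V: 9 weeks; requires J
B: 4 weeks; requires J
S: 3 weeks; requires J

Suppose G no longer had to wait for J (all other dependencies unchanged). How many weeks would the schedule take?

Original critical path: J→G→N = 5+8+4 = 17 ⇒ 17 weeks.
Without J→G, G's earliest start moves from 5 to 0.
After: J→B→Q = 5+4+8 = 17 → 17 weeks.

17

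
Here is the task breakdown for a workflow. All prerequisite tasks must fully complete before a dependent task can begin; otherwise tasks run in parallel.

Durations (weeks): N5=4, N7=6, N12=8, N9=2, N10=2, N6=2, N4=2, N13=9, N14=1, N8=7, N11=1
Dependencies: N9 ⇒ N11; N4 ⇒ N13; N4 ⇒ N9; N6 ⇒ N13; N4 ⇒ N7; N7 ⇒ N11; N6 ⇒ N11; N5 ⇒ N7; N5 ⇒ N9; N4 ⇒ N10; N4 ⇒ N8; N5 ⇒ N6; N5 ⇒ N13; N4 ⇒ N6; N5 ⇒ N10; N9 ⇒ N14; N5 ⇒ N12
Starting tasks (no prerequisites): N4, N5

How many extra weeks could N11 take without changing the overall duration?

4

The longest chain is N5→N6→N13 = 4+2+9 = 15; overall finish 15 weeks.
The longest chain containing N11 totals 11 weeks.
So N11 can slip 15 − 11 = 4 weeks.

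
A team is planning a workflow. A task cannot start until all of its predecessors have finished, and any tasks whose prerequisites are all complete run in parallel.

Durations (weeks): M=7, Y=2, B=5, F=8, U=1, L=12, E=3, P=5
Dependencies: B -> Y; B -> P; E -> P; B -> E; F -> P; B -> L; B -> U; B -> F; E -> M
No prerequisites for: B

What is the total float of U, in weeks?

12

The longest chain is B→F→P = 5+8+5 = 18; overall finish 18 weeks.
U finishes as early as 6 and must finish by 18.
Slack of U = 17 − 5 = 12 weeks.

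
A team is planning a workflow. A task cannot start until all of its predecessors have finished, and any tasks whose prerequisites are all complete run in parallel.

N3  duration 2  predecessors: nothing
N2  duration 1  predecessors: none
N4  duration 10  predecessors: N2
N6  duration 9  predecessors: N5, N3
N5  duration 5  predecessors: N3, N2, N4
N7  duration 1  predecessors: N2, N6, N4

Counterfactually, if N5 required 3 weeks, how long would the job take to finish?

Actual critical path: N2→N4→N5→N6→N7 = 1+10+5+9+1 = 26 ⇒ 26 weeks.
N5 is on the critical path; changing it to 3 makes that path 24 weeks.
No other chain overtakes it, so the finish is 24 weeks.

24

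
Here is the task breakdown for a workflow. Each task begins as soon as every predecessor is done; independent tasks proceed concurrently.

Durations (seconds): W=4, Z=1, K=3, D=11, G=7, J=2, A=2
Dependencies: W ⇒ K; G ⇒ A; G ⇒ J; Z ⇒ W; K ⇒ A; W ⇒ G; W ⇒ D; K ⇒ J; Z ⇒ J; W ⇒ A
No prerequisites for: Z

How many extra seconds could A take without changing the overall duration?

2

Z→W→D = 1+4+11 = 16 sets the makespan at 16 seconds.
The longest chain containing A totals 14 seconds.
Float = 16 − 14 = 2.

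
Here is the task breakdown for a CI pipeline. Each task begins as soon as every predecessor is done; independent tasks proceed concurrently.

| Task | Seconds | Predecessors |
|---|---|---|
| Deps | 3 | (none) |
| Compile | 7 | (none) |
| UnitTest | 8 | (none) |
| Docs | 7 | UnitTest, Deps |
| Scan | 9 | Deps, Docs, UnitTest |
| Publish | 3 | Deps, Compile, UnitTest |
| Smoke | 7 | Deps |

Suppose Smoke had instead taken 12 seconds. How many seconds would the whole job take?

24

Critical path before the change: UnitTest→Docs→Scan = 8+7+9 = 24 giving 24 seconds.
The longest path through Smoke is only 10 seconds, so Smoke has float 14.
The critical path is still UnitTest→Docs→Scan; finish is now 24 seconds.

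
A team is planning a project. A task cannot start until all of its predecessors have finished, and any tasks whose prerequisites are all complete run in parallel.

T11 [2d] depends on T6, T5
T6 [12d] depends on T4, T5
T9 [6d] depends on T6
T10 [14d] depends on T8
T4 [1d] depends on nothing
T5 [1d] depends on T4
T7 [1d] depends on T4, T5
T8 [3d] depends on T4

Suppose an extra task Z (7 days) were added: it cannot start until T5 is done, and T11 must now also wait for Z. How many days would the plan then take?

20

Originally the plan takes 20 days.
With Z inserted, T11 now waits for max(T6, T5, Z).
New critical path: T4→T5→T6→T9 = 1+1+12+6 = 20 ⇒ 20 days.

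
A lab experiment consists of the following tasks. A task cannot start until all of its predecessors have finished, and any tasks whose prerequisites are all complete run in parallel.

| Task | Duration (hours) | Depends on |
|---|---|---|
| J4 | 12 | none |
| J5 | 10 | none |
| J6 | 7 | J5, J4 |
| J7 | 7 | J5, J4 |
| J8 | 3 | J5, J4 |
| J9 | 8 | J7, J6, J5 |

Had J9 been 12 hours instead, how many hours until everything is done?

The binding path is J4→J6→J9 = 12+7+8 = 27; finish at 27 hours.
J9 lies on that path, so at 12 hours the path becomes 31 hours.
The critical path is still J4→J6→J9; finish is now 31 hours.

31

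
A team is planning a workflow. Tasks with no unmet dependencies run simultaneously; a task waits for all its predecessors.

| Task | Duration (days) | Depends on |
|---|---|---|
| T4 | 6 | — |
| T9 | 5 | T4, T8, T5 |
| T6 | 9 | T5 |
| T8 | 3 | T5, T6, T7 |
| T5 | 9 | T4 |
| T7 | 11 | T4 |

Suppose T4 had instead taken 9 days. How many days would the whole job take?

The binding path is T4→T5→T6→T8→T9 = 6+9+9+3+5 = 32; finish at 32 days.
T4 is on the critical path; changing it to 9 makes that path 35 days.
That remains the longest chain; total 35 days.

35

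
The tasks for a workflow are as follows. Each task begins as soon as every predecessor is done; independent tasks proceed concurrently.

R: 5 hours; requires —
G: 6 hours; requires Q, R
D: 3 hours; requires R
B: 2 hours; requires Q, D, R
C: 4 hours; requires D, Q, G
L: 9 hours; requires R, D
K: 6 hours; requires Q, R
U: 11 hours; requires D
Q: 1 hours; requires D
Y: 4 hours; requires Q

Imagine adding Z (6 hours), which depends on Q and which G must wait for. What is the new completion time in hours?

25

Originally the schedule takes 19 hours.
With Z inserted, G now waits for max(Q, R, Z).
New critical path: R→D→Q→Z→G→C = 5+3+1+6+6+4 = 25 ⇒ 25 hours.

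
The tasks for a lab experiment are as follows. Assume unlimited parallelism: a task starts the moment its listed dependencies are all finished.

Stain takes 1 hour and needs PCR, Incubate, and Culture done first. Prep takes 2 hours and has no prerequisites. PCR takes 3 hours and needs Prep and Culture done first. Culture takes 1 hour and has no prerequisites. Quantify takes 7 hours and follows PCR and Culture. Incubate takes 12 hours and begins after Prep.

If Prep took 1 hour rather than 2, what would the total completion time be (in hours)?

14

As given, the longest chain is Prep→Incubate→Stain = 2+12+1 = 15, so the finish is 15 hours.
Since Prep is critical, the -1 change carries straight to that chain (now 14 hours).
No other chain overtakes it, so the finish is 14 hours.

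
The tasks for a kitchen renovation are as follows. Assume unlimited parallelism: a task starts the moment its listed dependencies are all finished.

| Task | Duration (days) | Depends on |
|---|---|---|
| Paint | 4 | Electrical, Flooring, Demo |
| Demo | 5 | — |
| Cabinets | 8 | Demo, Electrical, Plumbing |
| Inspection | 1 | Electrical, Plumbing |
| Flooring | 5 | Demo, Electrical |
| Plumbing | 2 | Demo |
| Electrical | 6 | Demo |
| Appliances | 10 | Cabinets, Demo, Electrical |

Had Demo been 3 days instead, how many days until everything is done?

Critical path before the change: Demo→Electrical→Cabinets→Appliances = 5+6+8+10 = 29 giving 29 days.
Demo is on the critical path; changing it to 3 makes that path 27 days.
The critical path is still Demo→Electrical→Cabinets→Appliances; finish is now 27 days.

27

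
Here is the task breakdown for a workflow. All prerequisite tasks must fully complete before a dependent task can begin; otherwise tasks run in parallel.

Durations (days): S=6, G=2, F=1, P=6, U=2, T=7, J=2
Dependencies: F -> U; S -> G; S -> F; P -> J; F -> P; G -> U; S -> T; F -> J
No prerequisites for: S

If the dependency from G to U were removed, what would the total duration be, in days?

Original critical path: S→F→P→J = 6+1+6+2 = 15 ⇒ 15 days.
Without G→U, U's earliest start moves from 8 to 7.
The longest chain is now S→F→P→J = 6+1+6+2 = 15, so the plan takes 15 days.

15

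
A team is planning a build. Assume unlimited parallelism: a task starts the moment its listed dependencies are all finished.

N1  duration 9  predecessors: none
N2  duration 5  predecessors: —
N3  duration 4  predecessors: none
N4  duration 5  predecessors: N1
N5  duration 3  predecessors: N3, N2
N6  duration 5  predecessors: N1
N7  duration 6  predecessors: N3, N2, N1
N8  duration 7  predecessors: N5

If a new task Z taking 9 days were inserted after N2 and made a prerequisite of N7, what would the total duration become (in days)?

20

Originally the plan takes 15 days.
With Z inserted, N7 now waits for max(N3, N2, N1, Z).
New critical path: N2→Z→N7 = 5+9+6 = 20 ⇒ 20 days.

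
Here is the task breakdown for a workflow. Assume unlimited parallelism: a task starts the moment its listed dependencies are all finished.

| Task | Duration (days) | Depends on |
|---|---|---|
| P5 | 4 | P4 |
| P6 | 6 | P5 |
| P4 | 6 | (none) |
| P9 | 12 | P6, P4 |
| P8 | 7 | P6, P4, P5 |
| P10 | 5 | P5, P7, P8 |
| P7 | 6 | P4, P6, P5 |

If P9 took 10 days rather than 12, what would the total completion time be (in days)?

Actual critical path: P4→P5→P6→P9 = 6+4+6+12 = 28 ⇒ 28 days.
P9 is on the critical path; changing it to 10 makes that path 26 days.
Now P4→P5→P6→P8→P10 = 6+4+6+7+5 = 28 is longest, so the finish becomes 28 days.

28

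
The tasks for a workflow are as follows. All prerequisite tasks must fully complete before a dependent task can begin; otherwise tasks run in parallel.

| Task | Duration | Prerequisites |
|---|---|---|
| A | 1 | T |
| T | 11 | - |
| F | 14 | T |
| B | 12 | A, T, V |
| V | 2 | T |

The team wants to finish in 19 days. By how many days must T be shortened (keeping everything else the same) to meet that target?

Current finish: 25 days; target: 19.
T is on every critical path, so each day cut from T cuts the finish by one (this holds down to a finish of 15).
Need 25 − 19 = 6 days off T → T becomes 5 days, finish becomes 19.

6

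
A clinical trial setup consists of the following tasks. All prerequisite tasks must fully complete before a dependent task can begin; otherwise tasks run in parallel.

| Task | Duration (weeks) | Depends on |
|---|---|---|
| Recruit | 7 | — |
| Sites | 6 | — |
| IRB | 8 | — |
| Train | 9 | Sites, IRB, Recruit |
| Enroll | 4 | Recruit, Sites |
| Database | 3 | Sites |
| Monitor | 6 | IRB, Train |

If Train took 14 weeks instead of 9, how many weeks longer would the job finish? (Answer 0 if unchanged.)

As given, the longest chain is IRB→Train→Monitor = 8+9+6 = 23, so the finish is 23 weeks.
Train lies on that path, so at 14 weeks the path becomes 28 weeks.
No other chain overtakes it, so the finish is 28 weeks.
Change in finish: 28 − 23 = +5 weeks.

5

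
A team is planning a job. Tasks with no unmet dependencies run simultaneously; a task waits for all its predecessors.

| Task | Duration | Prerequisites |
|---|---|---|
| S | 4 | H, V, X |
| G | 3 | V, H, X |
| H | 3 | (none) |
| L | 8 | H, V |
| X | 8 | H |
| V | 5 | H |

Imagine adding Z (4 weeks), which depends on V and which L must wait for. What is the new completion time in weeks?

Originally the plan takes 16 weeks.
With Z inserted, L now waits for max(H, V, Z).
New critical path: H→V→Z→L = 3+5+4+8 = 20 ⇒ 20 weeks.

20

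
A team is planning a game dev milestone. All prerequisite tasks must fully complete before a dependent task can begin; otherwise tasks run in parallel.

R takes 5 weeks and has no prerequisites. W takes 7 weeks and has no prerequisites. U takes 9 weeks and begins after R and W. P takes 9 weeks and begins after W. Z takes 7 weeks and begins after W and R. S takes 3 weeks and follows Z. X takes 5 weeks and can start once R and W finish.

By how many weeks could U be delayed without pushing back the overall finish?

1

The longest chain is W→Z→S = 7+7+3 = 17; overall finish 17 weeks.
The longest chain containing U totals 16 weeks.
So U can slip 17 − 16 = 1 week.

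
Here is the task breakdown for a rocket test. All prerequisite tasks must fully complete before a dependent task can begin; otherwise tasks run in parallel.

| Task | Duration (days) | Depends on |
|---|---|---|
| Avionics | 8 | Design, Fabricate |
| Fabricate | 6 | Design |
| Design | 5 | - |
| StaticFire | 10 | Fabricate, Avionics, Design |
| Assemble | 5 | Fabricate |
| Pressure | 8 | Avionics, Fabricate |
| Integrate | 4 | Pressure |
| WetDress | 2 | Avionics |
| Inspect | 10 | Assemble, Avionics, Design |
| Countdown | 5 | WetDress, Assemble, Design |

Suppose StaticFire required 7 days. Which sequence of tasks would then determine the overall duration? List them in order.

Design, Fabricate, Avionics, Pressure, Integrate

Baseline: Design→Fabricate→Avionics→Pressure→Integrate = 5+6+8+8+4 = 31 → 31 days.
The longest path through StaticFire is only 29 days, so StaticFire has float 2.
The critical path is still Design→Fabricate→Avionics→Pressure→Integrate; finish is now 31 days.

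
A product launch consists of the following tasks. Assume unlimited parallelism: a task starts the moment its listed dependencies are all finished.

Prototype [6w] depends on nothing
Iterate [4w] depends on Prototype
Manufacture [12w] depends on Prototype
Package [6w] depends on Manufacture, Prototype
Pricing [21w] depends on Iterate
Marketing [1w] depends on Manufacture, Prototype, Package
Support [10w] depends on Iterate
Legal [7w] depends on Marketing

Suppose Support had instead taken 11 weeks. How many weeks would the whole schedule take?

The binding path is Prototype→Manufacture→Package→Marketing→Legal = 6+12+6+1+7 = 32; finish at 32 weeks.
Support has 12 weeks of float (longest path through it is 20).
That remains the longest chain; total 32 weeks.

32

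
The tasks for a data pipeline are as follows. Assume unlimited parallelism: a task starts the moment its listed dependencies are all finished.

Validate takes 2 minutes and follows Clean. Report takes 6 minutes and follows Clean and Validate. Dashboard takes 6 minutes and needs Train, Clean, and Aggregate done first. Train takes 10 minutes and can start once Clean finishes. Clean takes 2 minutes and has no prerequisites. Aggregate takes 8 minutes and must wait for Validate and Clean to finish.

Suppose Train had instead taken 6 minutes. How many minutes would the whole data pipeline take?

Critical path before the change: Clean→Train→Dashboard = 2+10+6 = 18 giving 18 minutes.
Train is on the critical path; changing it to 6 makes that path 14 minutes.
Now Clean→Validate→Aggregate→Dashboard = 2+2+8+6 = 18 is longest, so the finish becomes 18 minutes.

18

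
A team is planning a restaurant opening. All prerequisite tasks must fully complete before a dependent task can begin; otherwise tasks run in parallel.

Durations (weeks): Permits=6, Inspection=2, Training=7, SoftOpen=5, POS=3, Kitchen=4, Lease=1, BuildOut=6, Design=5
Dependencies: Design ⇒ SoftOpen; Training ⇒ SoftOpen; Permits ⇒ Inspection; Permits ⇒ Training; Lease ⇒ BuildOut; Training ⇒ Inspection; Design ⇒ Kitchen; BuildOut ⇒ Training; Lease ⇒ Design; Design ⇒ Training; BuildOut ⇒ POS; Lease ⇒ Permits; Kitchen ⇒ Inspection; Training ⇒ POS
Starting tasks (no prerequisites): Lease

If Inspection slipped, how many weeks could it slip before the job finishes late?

Lease→Permits→Training→SoftOpen = 1+6+7+5 = 19 sets the makespan at 19 weeks.
Inspection finishes as early as 16 and must finish by 19.
Slack of Inspection = 17 − 14 = 3 weeks.

3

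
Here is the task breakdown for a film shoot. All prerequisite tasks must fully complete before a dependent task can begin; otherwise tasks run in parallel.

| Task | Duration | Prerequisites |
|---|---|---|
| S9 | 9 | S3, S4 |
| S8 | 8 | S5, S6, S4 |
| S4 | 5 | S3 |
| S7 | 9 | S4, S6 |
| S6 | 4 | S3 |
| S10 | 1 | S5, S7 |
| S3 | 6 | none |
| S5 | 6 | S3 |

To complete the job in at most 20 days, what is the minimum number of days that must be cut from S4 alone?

1

Current finish: 21 days; target: 20.
S4 is on every critical path, so each day cut from S4 cuts the finish by one (this holds down to a finish of 20).
Need 21 − 20 = 1 day off S4 → S4 becomes 4 days, finish becomes 20.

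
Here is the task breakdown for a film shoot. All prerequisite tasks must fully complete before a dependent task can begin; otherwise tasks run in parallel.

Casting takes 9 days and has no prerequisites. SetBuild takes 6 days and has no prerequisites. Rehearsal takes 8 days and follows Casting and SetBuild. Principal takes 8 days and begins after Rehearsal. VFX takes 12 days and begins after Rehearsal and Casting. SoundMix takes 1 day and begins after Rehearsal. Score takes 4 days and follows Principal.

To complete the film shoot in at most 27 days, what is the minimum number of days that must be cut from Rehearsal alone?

2

Current finish: 29 days; target: 27.
Rehearsal is on every critical path, so each day cut from Rehearsal cuts the finish by one (this holds down to a finish of 22).
Need 29 − 27 = 2 days off Rehearsal → Rehearsal becomes 6 days, finish becomes 27.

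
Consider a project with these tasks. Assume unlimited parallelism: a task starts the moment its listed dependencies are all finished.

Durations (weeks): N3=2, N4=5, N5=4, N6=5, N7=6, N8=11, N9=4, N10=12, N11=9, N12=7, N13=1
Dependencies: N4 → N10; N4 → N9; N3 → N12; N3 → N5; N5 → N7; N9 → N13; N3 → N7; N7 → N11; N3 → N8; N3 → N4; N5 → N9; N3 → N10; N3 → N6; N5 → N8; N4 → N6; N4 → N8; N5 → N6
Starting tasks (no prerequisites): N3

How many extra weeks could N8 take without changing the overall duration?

N3→N5→N7→N11 = 2+4+6+9 = 21 sets the makespan at 21 weeks.
The longest chain containing N8 totals 18 weeks.
Slack of N8 = 10 − 7 = 3 weeks.

3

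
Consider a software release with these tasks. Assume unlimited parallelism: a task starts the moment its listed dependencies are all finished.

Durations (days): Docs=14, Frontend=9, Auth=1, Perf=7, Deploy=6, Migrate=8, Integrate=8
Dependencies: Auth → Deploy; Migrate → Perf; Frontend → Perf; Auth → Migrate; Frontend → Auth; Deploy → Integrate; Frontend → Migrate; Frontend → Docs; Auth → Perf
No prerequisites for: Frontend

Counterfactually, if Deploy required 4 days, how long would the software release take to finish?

As given, the longest chain is Frontend→Auth→Migrate→Perf = 9+1+8+7 = 25, so the finish is 25 days.
Deploy is off the critical path — its longest chain is 24 days, giving 1 of slack.
No other chain overtakes it, so the finish is 25 days.

25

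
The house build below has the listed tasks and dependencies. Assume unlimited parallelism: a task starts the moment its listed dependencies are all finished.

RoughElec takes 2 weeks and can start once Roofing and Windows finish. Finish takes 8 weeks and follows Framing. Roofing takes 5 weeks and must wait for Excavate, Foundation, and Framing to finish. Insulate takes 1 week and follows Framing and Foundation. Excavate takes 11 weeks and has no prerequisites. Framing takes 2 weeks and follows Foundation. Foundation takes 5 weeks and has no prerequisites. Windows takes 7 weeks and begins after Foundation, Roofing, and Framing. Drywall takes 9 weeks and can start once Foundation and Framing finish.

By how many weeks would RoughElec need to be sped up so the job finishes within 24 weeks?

1

Current finish: 25 weeks; target: 24.
RoughElec is on every critical path, so each week cut from RoughElec cuts the finish by one (this holds down to a finish of 24).
Need 25 − 24 = 1 week off RoughElec → RoughElec becomes 1 week, finish becomes 24.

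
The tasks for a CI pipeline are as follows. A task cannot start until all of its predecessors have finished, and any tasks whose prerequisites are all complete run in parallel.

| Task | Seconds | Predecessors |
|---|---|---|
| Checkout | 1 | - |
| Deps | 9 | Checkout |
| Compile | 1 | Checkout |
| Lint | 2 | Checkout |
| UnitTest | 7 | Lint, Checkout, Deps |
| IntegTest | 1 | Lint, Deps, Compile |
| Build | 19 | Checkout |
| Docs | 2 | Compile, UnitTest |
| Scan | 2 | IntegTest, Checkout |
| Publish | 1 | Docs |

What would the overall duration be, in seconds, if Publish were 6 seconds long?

As given, the longest chain is Checkout→Deps→UnitTest→Docs→Publish = 1+9+7+2+1 = 20, so the finish is 20 seconds.
Since Publish is critical, the +5 change carries straight to that chain (now 25 seconds).
That remains the longest chain; total 25 seconds.

25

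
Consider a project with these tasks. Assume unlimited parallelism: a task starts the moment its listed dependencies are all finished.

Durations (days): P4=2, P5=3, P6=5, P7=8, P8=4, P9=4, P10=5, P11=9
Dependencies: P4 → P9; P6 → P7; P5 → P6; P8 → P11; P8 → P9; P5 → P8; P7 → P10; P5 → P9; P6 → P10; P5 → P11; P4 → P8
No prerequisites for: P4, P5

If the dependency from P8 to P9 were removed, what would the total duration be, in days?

Original critical path: P5→P6→P7→P10 = 3+5+8+5 = 21 ⇒ 21 days.
Without P8→P9, P9's earliest start moves from 7 to 3.
New critical path: P5→P6→P7→P10 = 3+5+8+5 = 21 ⇒ 21 days.

21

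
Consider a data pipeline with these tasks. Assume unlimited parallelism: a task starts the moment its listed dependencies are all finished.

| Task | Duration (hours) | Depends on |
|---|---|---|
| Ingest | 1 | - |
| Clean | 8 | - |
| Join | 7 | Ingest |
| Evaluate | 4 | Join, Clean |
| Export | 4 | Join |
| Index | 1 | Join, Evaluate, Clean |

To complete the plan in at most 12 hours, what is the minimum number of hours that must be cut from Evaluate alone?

1

Current finish: 13 hours; target: 12.
Evaluate is on every critical path, so each hour cut from Evaluate cuts the finish by one (this holds down to a finish of 12).
Need 13 − 12 = 1 hour off Evaluate → Evaluate becomes 3 hours, finish becomes 12.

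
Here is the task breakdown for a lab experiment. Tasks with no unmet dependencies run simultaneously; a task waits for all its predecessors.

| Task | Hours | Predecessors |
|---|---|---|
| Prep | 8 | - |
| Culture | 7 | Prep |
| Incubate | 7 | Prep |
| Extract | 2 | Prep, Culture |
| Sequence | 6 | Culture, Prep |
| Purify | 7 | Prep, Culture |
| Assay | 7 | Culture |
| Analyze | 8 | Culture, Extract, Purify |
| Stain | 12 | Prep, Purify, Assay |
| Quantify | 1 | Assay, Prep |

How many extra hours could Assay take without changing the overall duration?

The longest chain is Prep→Culture→Purify→Stain = 8+7+7+12 = 34; overall finish 34 hours.
The longest chain containing Assay totals 34 hours.
So Assay can slip 22 − 22 = 0 hours.

0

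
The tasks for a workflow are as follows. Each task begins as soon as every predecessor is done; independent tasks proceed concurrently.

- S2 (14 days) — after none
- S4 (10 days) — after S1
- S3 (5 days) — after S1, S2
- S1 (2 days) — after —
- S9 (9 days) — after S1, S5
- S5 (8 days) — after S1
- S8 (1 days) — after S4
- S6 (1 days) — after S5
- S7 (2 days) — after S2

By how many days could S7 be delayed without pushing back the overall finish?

3

Critical path: S1→S5→S9 = 2+8+9 = 19, so the finish is 19 days.
The longest chain containing S7 totals 16 days.
Slack of S7 = 17 − 14 = 3 days.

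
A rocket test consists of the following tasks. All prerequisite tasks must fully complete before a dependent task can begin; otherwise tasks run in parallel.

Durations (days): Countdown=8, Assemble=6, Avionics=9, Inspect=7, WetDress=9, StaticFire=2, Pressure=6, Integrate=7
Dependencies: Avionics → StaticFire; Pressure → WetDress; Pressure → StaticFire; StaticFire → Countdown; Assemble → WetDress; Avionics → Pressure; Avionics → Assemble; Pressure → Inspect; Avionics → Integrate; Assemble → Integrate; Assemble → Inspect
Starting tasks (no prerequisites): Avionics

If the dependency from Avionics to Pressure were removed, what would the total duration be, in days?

With the dependency in place, Avionics→Pressure→StaticFire→Countdown = 9+6+2+8 = 25 sets the finish at 25 days.
Without Avionics→Pressure, Pressure's earliest start moves from 9 to 0.
After: Avionics→Assemble→WetDress = 9+6+9 = 24 → 24 days.

24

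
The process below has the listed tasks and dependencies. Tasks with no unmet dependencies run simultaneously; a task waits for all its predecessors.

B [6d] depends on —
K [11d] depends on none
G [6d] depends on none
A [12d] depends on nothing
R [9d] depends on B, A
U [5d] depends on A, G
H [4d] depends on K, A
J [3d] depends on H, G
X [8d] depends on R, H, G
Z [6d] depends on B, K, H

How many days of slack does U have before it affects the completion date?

Critical path: A→R→X = 12+9+8 = 29, so the finish is 29 days.
U finishes as early as 17 and must finish by 29.
Float = 29 − 17 = 12.

12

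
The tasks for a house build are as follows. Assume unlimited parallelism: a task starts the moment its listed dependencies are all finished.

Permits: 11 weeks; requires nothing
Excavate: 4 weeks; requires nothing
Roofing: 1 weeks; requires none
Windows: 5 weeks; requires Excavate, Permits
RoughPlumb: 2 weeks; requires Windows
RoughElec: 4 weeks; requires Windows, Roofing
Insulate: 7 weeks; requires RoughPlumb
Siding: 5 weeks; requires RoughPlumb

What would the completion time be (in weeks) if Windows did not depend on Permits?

18

With the dependency in place, Permits→Windows→RoughPlumb→Insulate = 11+5+2+7 = 25 sets the finish at 25 weeks.
Without Permits→Windows, Windows's earliest start moves from 11 to 4.
The longest chain is now Excavate→Windows→RoughPlumb→Insulate = 4+5+2+7 = 18, so the project takes 18 weeks.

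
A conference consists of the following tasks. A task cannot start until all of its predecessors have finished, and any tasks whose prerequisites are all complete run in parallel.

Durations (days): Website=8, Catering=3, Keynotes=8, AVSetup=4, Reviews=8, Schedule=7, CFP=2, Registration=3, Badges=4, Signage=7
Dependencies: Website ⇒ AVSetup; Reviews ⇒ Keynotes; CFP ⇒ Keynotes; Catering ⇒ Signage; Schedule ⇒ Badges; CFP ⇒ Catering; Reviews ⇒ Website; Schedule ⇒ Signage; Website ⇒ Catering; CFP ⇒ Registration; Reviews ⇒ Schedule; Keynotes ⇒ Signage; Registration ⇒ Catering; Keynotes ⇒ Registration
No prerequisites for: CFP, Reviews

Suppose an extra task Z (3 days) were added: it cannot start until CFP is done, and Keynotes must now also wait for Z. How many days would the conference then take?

Originally the conference takes 29 days.
With Z inserted, Keynotes now waits for max(CFP, Reviews, Z).
New critical path: Reviews→Keynotes→Registration→Catering→Signage = 8+8+3+3+7 = 29 ⇒ 29 days.

29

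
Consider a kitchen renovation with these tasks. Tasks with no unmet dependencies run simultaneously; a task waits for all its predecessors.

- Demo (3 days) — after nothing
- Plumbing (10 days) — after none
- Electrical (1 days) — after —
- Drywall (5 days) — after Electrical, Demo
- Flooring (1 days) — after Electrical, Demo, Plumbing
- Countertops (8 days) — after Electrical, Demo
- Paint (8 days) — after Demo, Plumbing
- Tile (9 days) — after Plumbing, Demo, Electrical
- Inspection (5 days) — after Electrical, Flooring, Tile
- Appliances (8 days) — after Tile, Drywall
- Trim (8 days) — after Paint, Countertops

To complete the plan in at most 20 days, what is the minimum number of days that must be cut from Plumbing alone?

Current finish: 27 days; target: 20.
Plumbing is on every critical path, so each day cut from Plumbing cuts the finish by one (this holds down to a finish of 20).
Need 27 − 20 = 7 days off Plumbing → Plumbing becomes 3 days, finish becomes 20.

7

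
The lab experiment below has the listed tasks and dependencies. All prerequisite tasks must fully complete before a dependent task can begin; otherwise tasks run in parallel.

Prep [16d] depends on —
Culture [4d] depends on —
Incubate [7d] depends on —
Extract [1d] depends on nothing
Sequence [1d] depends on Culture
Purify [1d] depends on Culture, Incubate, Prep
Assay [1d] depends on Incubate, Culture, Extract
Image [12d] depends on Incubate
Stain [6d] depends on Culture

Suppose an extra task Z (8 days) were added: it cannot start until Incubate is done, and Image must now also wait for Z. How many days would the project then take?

27

Originally the project takes 19 days.
With Z inserted, Image now waits for max(Incubate, Z).
New critical path: Incubate→Z→Image = 7+8+12 = 27 ⇒ 27 days.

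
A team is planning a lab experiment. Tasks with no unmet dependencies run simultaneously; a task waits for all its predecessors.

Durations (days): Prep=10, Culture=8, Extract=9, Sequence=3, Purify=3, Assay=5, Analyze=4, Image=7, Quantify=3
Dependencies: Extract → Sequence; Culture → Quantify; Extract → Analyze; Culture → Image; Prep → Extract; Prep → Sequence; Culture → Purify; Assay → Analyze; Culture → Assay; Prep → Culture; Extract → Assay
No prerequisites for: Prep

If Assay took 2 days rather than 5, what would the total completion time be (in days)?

As given, the longest chain is Prep→Extract→Assay→Analyze = 10+9+5+4 = 28, so the finish is 28 days.
Assay is on the critical path; changing it to 2 makes that path 25 days.
Now Prep→Culture→Image = 10+8+7 = 25 is longest, so the finish becomes 25 days.

25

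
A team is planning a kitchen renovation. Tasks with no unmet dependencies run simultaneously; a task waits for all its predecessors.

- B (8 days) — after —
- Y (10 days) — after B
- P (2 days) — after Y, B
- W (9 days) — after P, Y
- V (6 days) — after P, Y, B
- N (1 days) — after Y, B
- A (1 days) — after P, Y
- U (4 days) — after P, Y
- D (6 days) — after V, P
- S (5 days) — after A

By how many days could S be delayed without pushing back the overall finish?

The longest chain is B→Y→P→V→D = 8+10+2+6+6 = 32; overall finish 32 days.
The longest chain containing S totals 26 days.
Float = 32 − 26 = 6.

6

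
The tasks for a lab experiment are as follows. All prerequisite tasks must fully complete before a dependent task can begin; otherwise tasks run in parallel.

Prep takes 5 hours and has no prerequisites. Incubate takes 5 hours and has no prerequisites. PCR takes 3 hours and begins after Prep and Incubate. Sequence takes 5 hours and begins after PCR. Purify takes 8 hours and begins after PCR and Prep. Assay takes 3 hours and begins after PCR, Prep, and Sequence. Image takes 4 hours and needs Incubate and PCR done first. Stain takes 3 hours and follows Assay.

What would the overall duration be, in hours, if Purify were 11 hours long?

Actual critical path: Prep→PCR→Sequence→Assay→Stain = 5+3+5+3+3 = 19 ⇒ 19 hours.
Purify is off the critical path — its longest chain is 16 hours, giving 3 of slack.
The critical path is still Prep→PCR→Sequence→Assay→Stain; finish is now 19 hours.

19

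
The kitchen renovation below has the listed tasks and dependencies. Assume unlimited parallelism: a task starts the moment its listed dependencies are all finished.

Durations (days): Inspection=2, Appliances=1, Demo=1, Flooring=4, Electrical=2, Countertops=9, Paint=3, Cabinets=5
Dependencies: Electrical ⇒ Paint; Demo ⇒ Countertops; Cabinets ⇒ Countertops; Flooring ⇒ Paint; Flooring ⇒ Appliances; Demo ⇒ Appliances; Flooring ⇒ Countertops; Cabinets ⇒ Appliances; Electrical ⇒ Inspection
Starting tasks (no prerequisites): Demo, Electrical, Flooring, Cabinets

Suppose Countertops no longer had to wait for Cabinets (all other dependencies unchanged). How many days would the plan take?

Before: longest chain Cabinets→Countertops = 5+9 = 14, finish 14.
Without Cabinets→Countertops, Countertops's earliest start moves from 5 to 4.
The longest chain is now Flooring→Countertops = 4+9 = 13, so the plan takes 13 days.

13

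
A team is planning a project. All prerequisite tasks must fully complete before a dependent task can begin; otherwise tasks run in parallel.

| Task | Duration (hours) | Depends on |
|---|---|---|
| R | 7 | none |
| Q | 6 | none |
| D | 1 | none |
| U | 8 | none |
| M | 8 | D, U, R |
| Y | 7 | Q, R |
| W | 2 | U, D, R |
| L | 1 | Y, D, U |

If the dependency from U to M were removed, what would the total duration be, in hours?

15

Original critical path: U→M = 8+8 = 16 ⇒ 16 hours.
Without U→M, M's earliest start moves from 8 to 7.
After: R→M = 7+8 = 15 → 15 hours.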